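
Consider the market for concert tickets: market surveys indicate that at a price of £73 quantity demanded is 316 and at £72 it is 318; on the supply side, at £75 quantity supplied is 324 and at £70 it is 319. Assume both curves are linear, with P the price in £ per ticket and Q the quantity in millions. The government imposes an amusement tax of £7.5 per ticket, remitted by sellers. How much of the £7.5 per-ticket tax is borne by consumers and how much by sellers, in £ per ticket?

Consumers bear £2.5 per ticket; sellers bear £5 per ticket.

Demand slope: (318 − 316)/(72 − 73) = -2, so Qd = 462 − 2P.
Supply slope: (319 − 324)/(70 − 75) = 1, so Qs = P + 249.
Before the tax: set 462 − 2P = P + 249 → P* = £71, Q* = 320.
With the tax collected from sellers, supply shifts: Qs = (P − 7.5) + 249.
New equilibrium: consumers pay £73.5, sellers receive £66, Q = 315. (Wedge: Pb − Ps = 7.5.)
Burden on consumers: £2.5; on sellers: £5. (They sum to £7.5.)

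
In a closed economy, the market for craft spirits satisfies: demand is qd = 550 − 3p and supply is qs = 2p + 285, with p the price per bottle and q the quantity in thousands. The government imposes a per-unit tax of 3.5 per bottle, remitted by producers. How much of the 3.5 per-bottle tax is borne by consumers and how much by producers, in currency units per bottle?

Before the tax: set 550 − 3p = 2p + 285 → p* = 53, q* = 391.
With the tax collected from producers, supply shifts: qs = 2(p − 3.5) + 285.
Solving gives q = 386.8 with consumers paying 54.4 and producers receiving 50.9 (the 3.5 wedge).
Burden on consumers: 1.4; on producers: 2.1. (They sum to 3.5.)

Consumers bear 1.4 per bottle; producers bear 2.1 per bottle.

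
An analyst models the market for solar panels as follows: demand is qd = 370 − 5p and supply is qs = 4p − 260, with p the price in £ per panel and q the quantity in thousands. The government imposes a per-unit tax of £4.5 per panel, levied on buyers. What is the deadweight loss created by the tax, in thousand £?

Before the tax: set 370 − 5p = 4p − 260 → p* = £70, q* = 20.
With the tax collected from buyers, demand (in seller-price terms) shifts: qd = 370 − 5(p + 4.5).
New equilibrium: buyers pay £72, sellers receive £67.5, q = 10. (Wedge: pb − ps = 4.5.)
Quantity falls by |ΔQ| = |20 − 10| = 10.
DWL = ½ · t · |ΔQ| = ½ · 4.5 · 10 = £22.5.

Deadweight loss = £22.5 thousand.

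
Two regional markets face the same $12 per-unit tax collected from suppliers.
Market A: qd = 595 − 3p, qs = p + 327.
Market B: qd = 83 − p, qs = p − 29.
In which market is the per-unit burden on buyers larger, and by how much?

Market B, by $3.

Market A: pre-tax p* = $67, q* = 394; post-tax q = 385; per-unit burden on buyers = $3.
Market B: pre-tax p* = $56, q* = 27; post-tax q = 21; per-unit burden on buyers = $6.
Difference: $3 vs $6 → market B is larger by $3.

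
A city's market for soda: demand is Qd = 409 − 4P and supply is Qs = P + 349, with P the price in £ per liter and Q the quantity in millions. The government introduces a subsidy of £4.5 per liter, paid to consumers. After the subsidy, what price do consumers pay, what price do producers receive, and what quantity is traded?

Before the subsidy: set 409 − 4P = P + 349 → P* = £12, Q* = 361.
With a per-unit subsidy paid to consumers, each effectively pays P − 4.5, so demand becomes Qd = 409 − 4(P − 4.5).
New equilibrium: consumers pay £11.1, producers receive £15.6, Q = 364.6. (Wedge: Pb − Ps = −4.5.)

Consumers pay £11.1; producers receive £15.6; quantity = 364.6.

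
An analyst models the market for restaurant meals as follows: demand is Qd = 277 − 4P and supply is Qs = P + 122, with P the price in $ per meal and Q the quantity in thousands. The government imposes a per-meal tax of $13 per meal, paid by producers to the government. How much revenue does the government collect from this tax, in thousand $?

Without the tax, 277 − 4P = P + 122 gives 5P = 155, so P* = $31 and Q* = 153.
With the tax collected from producers, supply shifts: Qs = (P − 13) + 122.
Solving gives Q = 142.6 with consumers paying $33.6 and producers receiving $20.6 (the $13 wedge).
Revenue = t · Q = 13 · 142.6 = $1853.8.

Tax revenue = $1853.8 thousand.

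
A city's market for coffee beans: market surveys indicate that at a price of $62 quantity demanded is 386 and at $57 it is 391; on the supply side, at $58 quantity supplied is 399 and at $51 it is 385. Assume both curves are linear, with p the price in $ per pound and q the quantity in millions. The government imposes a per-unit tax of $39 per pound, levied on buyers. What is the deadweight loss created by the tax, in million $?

Deadweight loss = $507 million.

Demand slope: (391 − 386)/(57 − 62) = -1, so qd = 448 − p.
Supply slope: (385 − 399)/(51 − 58) = 2, so qs = 2p + 283.
Without the tax, 448 − p = 2p + 283 gives 3p = 165, so p* = $55 and q* = 393.
With the tax collected from buyers, demand (in seller-price terms) shifts: qd = 448 − (p + 39).
Solving gives q = 367 with buyers paying $81 and suppliers receiving $42 (the $39 wedge).
Quantity falls by |ΔQ| = |393 − 367| = 26.
DWL = ½ · t · |ΔQ| = ½ · 39 · 26 = $507.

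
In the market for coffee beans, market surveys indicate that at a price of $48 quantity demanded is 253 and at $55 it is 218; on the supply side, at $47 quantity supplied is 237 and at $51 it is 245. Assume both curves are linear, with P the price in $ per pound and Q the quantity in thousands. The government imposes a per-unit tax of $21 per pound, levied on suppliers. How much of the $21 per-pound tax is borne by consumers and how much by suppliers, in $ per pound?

Demand slope: (218 − 253)/(55 − 48) = -5, so Qd = 493 − 5P.
Supply slope: (245 − 237)/(51 − 47) = 2, so Qs = 2P + 143.
Before the tax: set 493 − 5P = 2P + 143 → P* = $50, Q* = 243.
With the tax collected from suppliers, supply shifts: Qs = 2(P − 21) + 143.
Solving gives Q = 213 with consumers paying $56 and suppliers receiving $35 (the $21 wedge).
Burden on consumers: $6; on suppliers: $15. (They sum to $21.)

Consumers bear $6 per pound; suppliers bear $15 per pound.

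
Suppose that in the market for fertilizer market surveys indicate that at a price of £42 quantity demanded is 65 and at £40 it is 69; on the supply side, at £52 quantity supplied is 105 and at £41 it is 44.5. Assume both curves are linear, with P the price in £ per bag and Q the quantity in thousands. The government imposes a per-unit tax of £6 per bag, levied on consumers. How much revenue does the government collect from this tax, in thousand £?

Tax revenue = £313.2 thousand.

Demand slope: (69 − 65)/(40 − 42) = -2, so Qd = 149 − 2P.
Supply slope: (44.5 − 105)/(41 − 52) = 5.5, so Qs = 5.5P − 181.
Without the tax, 149 − 2P = 5.5P − 181 gives 7.5P = 330, so P* = £44 and Q* = 61.
With the tax collected from consumers, demand (in seller-price terms) shifts: Qd = 149 − 2(P + 6).
New equilibrium: consumers pay £48.4, producers receive £42.4, Q = 52.2. (Wedge: Pb − Ps = 6.)
Revenue = t · Q = 6 · 52.2 = £313.2.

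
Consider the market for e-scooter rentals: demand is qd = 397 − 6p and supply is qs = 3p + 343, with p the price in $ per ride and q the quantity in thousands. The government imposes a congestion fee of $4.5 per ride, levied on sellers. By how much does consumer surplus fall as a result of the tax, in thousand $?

Without the tax, 397 − 6p = 3p + 343 gives 9p = 54, so p* = $6 and q* = 361.
With the tax collected from sellers, supply shifts: qs = 3(p − 4.5) + 343.
Solving gives q = 352 with buyers paying $7.5 and sellers receiving $3 (the $4.5 wedge).
ΔCS is the trapezoid between Q = 352 and Q = 361 of height $1.5: ½ · (361 + 352) · 1.5 = $534.75.

Consumer surplus falls by $534.75 thousand.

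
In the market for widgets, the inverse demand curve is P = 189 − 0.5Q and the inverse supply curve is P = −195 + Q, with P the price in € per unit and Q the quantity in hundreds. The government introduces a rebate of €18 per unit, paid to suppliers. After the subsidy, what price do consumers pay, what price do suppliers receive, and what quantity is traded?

Consumers pay €55; suppliers receive €73; quantity = 268.

Rewrite in direct form: Qd = 378 − 2P and Qs = P + 195.
Without the subsidy, 378 − 2P = P + 195 gives 3P = 183, so P* = €61 and Q* = 256.
With a per-unit subsidy paid to suppliers, each receives P + 18 per unit sold, so supply becomes Qs = (P + 18) + 195.
Solving gives Q = 268 with consumers paying €55 and suppliers receiving €73 (the €18 wedge).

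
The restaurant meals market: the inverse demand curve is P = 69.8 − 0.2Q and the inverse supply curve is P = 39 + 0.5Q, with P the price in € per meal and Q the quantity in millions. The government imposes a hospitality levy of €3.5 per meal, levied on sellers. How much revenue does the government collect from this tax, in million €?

Tax revenue = €136.5 million.

Rewrite in direct form: Qd = 349 − 5P and Qs = 2P − 78.
Without the tax, 349 − 5P = 2P − 78 gives 7P = 427, so P* = €61 and Q* = 44.
With the tax collected from sellers, supply shifts: Qs = 2(P − 3.5) − 78.
New equilibrium: consumers pay €62, sellers receive €58.5, Q = 39. (Wedge: Pb − Ps = 3.5.)
Revenue = t · Q = 3.5 · 39 = €136.5.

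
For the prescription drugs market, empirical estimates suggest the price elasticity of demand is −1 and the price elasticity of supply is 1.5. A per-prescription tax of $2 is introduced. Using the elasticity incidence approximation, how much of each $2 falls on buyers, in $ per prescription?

Incidence ratio: buyers' share ≈ εs / (εs + |εd|) = 1.5 / (1.5 + 1) = 0.6.
So buyers bear ≈ 0.6 × $2 = $1.2; producers bear $0.8.

Buyers bear ≈ $1.2 per prescription.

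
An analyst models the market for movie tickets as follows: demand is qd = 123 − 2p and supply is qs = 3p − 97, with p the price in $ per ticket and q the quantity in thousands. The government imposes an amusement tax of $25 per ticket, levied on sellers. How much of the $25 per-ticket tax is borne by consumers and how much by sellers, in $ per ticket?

Consumers bear $15 per ticket; sellers bear $10 per ticket.

Without the tax, 123 − 2p = 3p − 97 gives 5p = 220, so p* = $44 and q* = 35.
With the tax collected from sellers, supply shifts: qs = 3(p − 25) − 97.
Solving gives q = 5 with consumers paying $59 and sellers receiving $34 (the $25 wedge).
Burden on consumers: $15; on sellers: $10. (They sum to $25.)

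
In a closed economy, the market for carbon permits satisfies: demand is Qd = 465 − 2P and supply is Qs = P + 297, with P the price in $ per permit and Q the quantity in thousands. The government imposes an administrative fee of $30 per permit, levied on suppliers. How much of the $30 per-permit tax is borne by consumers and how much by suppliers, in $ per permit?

Consumers bear $10 per permit; suppliers bear $20 per permit.

Before the tax: set 465 − 2P = P + 297 → P* = $56, Q* = 353.
With the tax collected from suppliers, supply shifts: Qs = (P − 30) + 297.
Solving gives Q = 333 with consumers paying $66 and suppliers receiving $36 (the $30 wedge).
Burden on consumers: $10; on suppliers: $20. (They sum to $30.)
The less price-elastic side of the market bears the larger share of a per-unit tax.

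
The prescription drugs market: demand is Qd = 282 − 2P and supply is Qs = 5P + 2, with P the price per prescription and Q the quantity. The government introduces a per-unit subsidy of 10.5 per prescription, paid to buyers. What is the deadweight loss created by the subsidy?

Without the subsidy, 282 − 2P = 5P + 2 gives 7P = 280, so P* = 40 and Q* = 202.
With a per-unit subsidy paid to buyers, each effectively pays P − 10.5, so demand becomes Qd = 282 − 2(P − 10.5).
Solving gives Q = 217 with buyers paying 32.5 and suppliers receiving 43 (the 10.5 wedge).
Quantity rises by |ΔQ| = |202 − 217| = 15.
DWL = ½ · t · |ΔQ| = ½ · 10.5 · 15 = 78.75.

Deadweight loss = 78.75.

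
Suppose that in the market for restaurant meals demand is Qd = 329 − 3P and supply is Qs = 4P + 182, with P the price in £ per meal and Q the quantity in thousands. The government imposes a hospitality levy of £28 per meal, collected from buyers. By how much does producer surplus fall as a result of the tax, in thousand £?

Before the tax: set 329 − 3P = 4P + 182 → P* = £21, Q* = 266.
With the tax collected from buyers, demand (in seller-price terms) shifts: Qd = 329 − 3(P + 28).
Solving gives Q = 218 with buyers paying £37 and producers receiving £9 (the £28 wedge).
ΔPS is the trapezoid between Q = 218 and Q = 266 of height £12: ½ · (266 + 218) · 12 = £2904.

Producer surplus falls by £2904 thousand.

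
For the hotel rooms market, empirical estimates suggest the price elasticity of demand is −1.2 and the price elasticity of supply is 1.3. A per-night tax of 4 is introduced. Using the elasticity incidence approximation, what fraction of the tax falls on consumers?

Incidence ratio: consumers' share ≈ εs / (εs + |εd|) = 1.3 / (1.3 + 1.2) = 0.52.
Supply is the more elastic side, so consumers bear the larger share.

Consumers' share ≈ 0.52.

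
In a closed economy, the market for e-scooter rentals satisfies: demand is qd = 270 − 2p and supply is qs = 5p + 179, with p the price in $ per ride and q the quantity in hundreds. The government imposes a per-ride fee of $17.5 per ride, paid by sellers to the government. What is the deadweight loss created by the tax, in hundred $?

Deadweight loss = $218.75 hundred.

Before the tax: set 270 − 2p = 5p + 179 → p* = $13, q* = 244.
With the tax collected from sellers, supply shifts: qs = 5(p − 17.5) + 179.
New equilibrium: consumers pay $25.5, sellers receive $8, q = 219. (Wedge: pb − ps = 17.5.)
Quantity falls by |ΔQ| = |244 − 219| = 25.
DWL = ½ · t · |ΔQ| = ½ · 17.5 · 25 = $218.75.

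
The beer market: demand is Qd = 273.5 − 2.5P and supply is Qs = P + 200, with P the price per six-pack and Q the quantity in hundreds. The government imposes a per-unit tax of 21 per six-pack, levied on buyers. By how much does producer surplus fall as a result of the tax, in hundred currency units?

Before the tax: set 273.5 − 2.5P = P + 200 → P* = 21, Q* = 221.
With the tax collected from buyers, demand (in seller-price terms) shifts: Qd = 273.5 − 2.5(P + 21).
New equilibrium: buyers pay 27, suppliers receive 6, Q = 206. (Wedge: Pb − Ps = 21.)
ΔPS is the trapezoid between Q = 206 and Q = 221 of height 15: ½ · (221 + 206) · 15 = 3202.5.

Producer surplus falls by 3202.5 hundred.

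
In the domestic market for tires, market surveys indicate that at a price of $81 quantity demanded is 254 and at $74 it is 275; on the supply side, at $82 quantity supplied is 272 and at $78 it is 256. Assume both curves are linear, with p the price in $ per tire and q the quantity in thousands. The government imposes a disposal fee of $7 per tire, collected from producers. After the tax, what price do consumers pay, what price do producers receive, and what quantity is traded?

Consumers pay $83; producers receive $76; quantity = 248.

Demand slope: (275 − 254)/(74 − 81) = -3, so qd = 497 − 3p.
Supply slope: (256 − 272)/(78 − 82) = 4, so qs = 4p − 56.
Before the tax: set 497 − 3p = 4p − 56 → p* = $79, q* = 260.
With the tax collected from producers, supply shifts: qs = 4(p − 7) − 56.
Solving gives q = 248 with consumers paying $83 and producers receiving $76 (the $7 wedge).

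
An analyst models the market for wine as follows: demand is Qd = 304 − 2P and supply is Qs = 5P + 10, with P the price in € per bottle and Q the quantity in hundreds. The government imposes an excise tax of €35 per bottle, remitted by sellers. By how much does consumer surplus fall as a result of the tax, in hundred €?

Consumer surplus falls by €4875 hundred.

Before the tax: set 304 − 2P = 5P + 10 → P* = €42, Q* = 220.
With the tax collected from sellers, supply shifts: Qs = 5(P − 35) + 10.
New equilibrium: consumers pay €67, sellers receive €32, Q = 170. (Wedge: Pb − Ps = 35.)
ΔCS is the trapezoid between Q = 170 and Q = 220 of height €25: ½ · (220 + 170) · 25 = €4875.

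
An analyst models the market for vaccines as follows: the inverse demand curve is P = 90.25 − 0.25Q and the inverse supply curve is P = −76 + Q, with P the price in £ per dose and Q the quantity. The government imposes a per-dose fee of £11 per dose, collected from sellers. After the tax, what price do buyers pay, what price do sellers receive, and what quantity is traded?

Inverting to Q(P) form: Qd = 361 − 4P; Qs = P + 76.
Without the tax, 361 − 4P = P + 76 gives 5P = 285, so P* = £57 and Q* = 133.
With the tax collected from sellers, supply shifts: Qs = (P − 11) + 76.
Solving gives Q = 124.2 with buyers paying £59.2 and sellers receiving £48.2 (the £11 wedge).
The less price-elastic side of the market bears the larger share of a per-unit tax.

Buyers pay £59.2; sellers receive £48.2; quantity = 124.2.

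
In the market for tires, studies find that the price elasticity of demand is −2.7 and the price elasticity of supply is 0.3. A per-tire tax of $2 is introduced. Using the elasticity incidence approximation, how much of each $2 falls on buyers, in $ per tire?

Buyers bear ≈ $0.2 per tire.

Incidence ratio: buyers' share ≈ εs / (εs + |εd|) = 0.3 / (0.3 + 2.7) = 0.1.
So buyers bear ≈ 0.1 × $2 = $0.2; suppliers bear $1.8.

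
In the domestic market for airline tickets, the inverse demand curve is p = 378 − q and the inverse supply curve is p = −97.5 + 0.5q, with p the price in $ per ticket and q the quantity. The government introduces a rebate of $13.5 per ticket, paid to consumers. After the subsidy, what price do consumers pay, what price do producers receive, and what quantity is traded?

Rewrite in direct form: qd = 378 − p and qs = 2p + 195.
Without the subsidy, 378 − p = 2p + 195 gives 3p = 183, so p* = $61 and q* = 317.
With a per-unit subsidy paid to consumers, each effectively pays p − 13.5, so demand becomes qd = 378 − (p − 13.5).
New equilibrium: consumers pay $52, producers receive $65.5, q = 326. (Wedge: pb − ps = −13.5.)

Consumers pay $52; producers receive $65.5; quantity = 326.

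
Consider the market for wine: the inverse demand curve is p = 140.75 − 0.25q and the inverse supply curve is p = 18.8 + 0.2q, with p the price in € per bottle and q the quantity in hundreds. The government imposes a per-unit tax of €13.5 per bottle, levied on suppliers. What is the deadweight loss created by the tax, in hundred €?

Rewrite in direct form: qd = 563 − 4p and qs = 5p − 94.
Without the tax, 563 − 4p = 5p − 94 gives 9p = 657, so p* = €73 and q* = 271.
With the tax collected from suppliers, supply shifts: qs = 5(p − 13.5) − 94.
Solving gives q = 241 with buyers paying €80.5 and suppliers receiving €67 (the €13.5 wedge).
Quantity falls by |ΔQ| = |271 − 241| = 30.
DWL = ½ · t · |ΔQ| = ½ · 13.5 · 30 = €202.5.

Deadweight loss = €202.5 hundred.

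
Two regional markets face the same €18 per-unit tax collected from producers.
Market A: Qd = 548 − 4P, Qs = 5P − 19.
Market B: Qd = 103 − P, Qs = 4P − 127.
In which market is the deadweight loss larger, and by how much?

Market A, by €230.4.

Market A: pre-tax P* = €63, Q* = 296; post-tax Q = 256; deadweight loss = €360.
Market B: pre-tax P* = €46, Q* = 57; post-tax Q = 42.6; deadweight loss = €129.6.
Difference: €360 vs €129.6 → market A is larger by €230.4.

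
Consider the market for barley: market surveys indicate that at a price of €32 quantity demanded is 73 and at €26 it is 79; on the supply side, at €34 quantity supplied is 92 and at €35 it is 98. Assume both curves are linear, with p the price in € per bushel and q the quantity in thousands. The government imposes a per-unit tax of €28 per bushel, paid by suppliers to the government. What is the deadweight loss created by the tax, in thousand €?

Deadweight loss = €336 thousand.

Demand slope: (79 − 73)/(26 − 32) = -1, so qd = 105 − p.
Supply slope: (98 − 92)/(35 − 34) = 6, so qs = 6p − 112.
Without the tax, 105 − p = 6p − 112 gives 7p = 217, so p* = €31 and q* = 74.
With the tax collected from suppliers, supply shifts: qs = 6(p − 28) − 112.
New equilibrium: consumers pay €55, suppliers receive €27, q = 50. (Wedge: pb − ps = 28.)
Quantity falls by |ΔQ| = |74 − 50| = 24.
DWL = ½ · t · |ΔQ| = ½ · 28 · 24 = €336.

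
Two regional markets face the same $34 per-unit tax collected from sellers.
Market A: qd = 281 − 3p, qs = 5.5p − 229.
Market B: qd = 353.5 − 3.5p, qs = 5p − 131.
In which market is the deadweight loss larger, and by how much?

Market A: pre-tax p* = $60, q* = 101; post-tax q = 35; deadweight loss = $1122.
Market B: pre-tax p* = $57, q* = 154; post-tax q = 84; deadweight loss = $1190.
Difference: $1122 vs $1190 → market B is larger by $68.

Market B, by $68.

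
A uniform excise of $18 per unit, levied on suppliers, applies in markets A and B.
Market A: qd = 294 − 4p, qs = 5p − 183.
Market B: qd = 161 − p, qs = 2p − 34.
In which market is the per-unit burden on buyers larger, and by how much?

Market A: pre-tax p* = $53, q* = 82; post-tax q = 42; per-unit burden on buyers = $10.
Market B: pre-tax p* = $65, q* = 96; post-tax q = 84; per-unit burden on buyers = $12.
Difference: $10 vs $12 → market B is larger by $2.

Market B, by $2.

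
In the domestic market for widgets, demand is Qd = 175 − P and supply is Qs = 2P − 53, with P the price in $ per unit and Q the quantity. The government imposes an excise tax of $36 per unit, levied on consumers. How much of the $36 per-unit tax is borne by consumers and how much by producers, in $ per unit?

Before the tax: set 175 − P = 2P − 53 → P* = $76, Q* = 99.
With the tax collected from consumers, demand (in seller-price terms) shifts: Qd = 175 − (P + 36).
New equilibrium: consumers pay $100, producers receive $64, Q = 75. (Wedge: Pb − Ps = 36.)
Burden on consumers: $24; on producers: $12. (They sum to $36.)
The less price-elastic side of the market bears the larger share of a per-unit tax.

Consumers bear $24 per unit; producers bear $12 per unit.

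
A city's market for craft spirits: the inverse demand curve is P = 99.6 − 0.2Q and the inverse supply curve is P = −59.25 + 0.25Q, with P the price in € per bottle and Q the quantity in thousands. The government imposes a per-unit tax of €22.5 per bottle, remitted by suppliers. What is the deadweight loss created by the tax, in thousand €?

Deadweight loss = €562.5 thousand.

Inverting to Q(P) form: Qd = 498 − 5P; Qs = 4P + 237.
Before the tax: set 498 − 5P = 4P + 237 → P* = €29, Q* = 353.
With the tax collected from suppliers, supply shifts: Qs = 4(P − 22.5) + 237.
Solving gives Q = 303 with consumers paying €39 and suppliers receiving €16.5 (the €22.5 wedge).
Quantity falls by |ΔQ| = |353 − 303| = 50.
DWL = ½ · t · |ΔQ| = ½ · 22.5 · 50 = €562.5.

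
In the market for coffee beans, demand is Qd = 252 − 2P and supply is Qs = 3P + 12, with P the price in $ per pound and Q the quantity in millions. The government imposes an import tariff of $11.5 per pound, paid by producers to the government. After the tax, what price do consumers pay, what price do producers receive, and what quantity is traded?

Consumers pay $54.9; producers receive $43.4; quantity = 142.2.

Without the tax, 252 − 2P = 3P + 12 gives 5P = 240, so P* = $48 and Q* = 156.
With the tax collected from producers, supply shifts: Qs = 3(P − 11.5) + 12.
Solving gives Q = 142.2 with consumers paying $54.9 and producers receiving $43.4 (the $11.5 wedge).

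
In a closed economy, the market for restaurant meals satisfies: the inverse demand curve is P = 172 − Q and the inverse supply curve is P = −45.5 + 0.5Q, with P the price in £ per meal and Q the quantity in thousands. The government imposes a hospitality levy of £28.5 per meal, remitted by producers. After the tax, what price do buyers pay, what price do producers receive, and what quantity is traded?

Inverting to Q(P) form: Qd = 172 − P; Qs = 2P + 91.
Before the tax: set 172 − P = 2P + 91 → P* = £27, Q* = 145.
With the tax collected from producers, supply shifts: Qs = 2(P − 28.5) + 91.
Solving gives Q = 126 with buyers paying £46 and producers receiving £17.5 (the £28.5 wedge).
The less price-elastic side of the market bears the larger share of a per-unit tax.

Buyers pay £46; producers receive £17.5; quantity = 126.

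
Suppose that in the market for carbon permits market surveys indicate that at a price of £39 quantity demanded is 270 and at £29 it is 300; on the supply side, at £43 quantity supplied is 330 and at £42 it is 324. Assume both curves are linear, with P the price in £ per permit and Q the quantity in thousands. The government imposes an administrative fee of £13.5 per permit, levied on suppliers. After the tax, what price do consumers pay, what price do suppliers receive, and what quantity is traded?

Consumers pay £44; suppliers receive £30.5; quantity = 255.

Demand slope: (300 − 270)/(29 − 39) = -3, so Qd = 387 − 3P.
Supply slope: (324 − 330)/(42 − 43) = 6, so Qs = 6P + 72.
Without the tax, 387 − 3P = 6P + 72 gives 9P = 315, so P* = £35 and Q* = 282.
With the tax collected from suppliers, supply shifts: Qs = 6(P − 13.5) + 72.
New equilibrium: consumers pay £44, suppliers receive £30.5, Q = 255. (Wedge: Pb − Ps = 13.5.)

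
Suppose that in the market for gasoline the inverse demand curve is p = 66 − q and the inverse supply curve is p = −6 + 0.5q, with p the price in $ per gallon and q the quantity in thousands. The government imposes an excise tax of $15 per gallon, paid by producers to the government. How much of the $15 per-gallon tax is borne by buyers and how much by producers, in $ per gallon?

Inverting to q(p) form: qd = 66 − p; qs = 2p + 12.
Before the tax: set 66 − p = 2p + 12 → p* = $18, q* = 48.
With the tax collected from producers, supply shifts: qs = 2(p − 15) + 12.
New equilibrium: buyers pay $28, producers receive $13, q = 38. (Wedge: pb − ps = 15.)
Burden on buyers: $10; on producers: $5. (They sum to $15.)

Buyers bear $10 per gallon; producers bear $5 per gallon.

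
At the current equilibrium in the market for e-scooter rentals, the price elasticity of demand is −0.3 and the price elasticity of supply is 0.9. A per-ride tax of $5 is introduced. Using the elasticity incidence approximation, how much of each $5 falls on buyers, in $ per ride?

Buyers bear ≈ $3.75 per ride.

Incidence ratio: buyers' share ≈ εs / (εs + |εd|) = 0.9 / (0.9 + 0.3) = 0.75.
So buyers bear ≈ 0.75 × $5 = $3.75; producers bear $1.25.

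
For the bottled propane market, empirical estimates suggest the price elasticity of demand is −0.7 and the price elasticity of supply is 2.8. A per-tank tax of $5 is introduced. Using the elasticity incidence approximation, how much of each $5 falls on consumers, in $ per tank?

Consumers bear ≈ $4 per tank.

Incidence ratio: consumers' share ≈ εs / (εs + |εd|) = 2.8 / (2.8 + 0.7) = 0.8.
So consumers bear ≈ 0.8 × $5 = $4; suppliers bear $1.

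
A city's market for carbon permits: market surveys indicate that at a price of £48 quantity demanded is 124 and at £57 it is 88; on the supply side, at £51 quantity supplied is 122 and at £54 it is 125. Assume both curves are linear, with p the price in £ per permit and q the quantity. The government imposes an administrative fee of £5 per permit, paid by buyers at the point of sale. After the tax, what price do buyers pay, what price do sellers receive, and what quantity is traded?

Demand slope: (88 − 124)/(57 − 48) = -4, so qd = 316 − 4p.
Supply slope: (125 − 122)/(54 − 51) = 1, so qs = p + 71.
Before the tax: set 316 − 4p = p + 71 → p* = £49, q* = 120.
With the tax collected from buyers, demand (in seller-price terms) shifts: qd = 316 − 4(p + 5).
New equilibrium: buyers pay £50, sellers receive £45, q = 116. (Wedge: pb − ps = 5.)

Buyers pay £50; sellers receive £45; quantity = 116.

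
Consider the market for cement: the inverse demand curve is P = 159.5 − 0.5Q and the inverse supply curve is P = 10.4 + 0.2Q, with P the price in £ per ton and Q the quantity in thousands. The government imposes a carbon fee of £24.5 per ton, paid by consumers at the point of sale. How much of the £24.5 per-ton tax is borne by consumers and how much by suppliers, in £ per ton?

Rewrite in direct form: Qd = 319 − 2P and Qs = 5P − 52.
Before the tax: set 319 − 2P = 5P − 52 → P* = £53, Q* = 213.
With the tax collected from consumers, demand (in seller-price terms) shifts: Qd = 319 − 2(P + 24.5).
New equilibrium: consumers pay £70.5, suppliers receive £46, Q = 178. (Wedge: Pb − Ps = 24.5.)
Burden on consumers: £17.5; on suppliers: £7. (They sum to £24.5.)

Consumers bear £17.5 per ton; suppliers bear £7 per ton.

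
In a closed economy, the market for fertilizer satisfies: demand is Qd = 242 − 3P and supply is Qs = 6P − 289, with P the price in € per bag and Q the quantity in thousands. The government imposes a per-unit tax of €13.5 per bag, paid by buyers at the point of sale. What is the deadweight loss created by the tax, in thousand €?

Without the tax, 242 − 3P = 6P − 289 gives 9P = 531, so P* = €59 and Q* = 65.
With the tax collected from buyers, demand (in seller-price terms) shifts: Qd = 242 − 3(P + 13.5).
New equilibrium: buyers pay €68, sellers receive €54.5, Q = 38. (Wedge: Pb − Ps = 13.5.)
Quantity falls by |ΔQ| = |65 − 38| = 27.
DWL = ½ · t · |ΔQ| = ½ · 13.5 · 27 = €182.25.

Deadweight loss = €182.25 thousand.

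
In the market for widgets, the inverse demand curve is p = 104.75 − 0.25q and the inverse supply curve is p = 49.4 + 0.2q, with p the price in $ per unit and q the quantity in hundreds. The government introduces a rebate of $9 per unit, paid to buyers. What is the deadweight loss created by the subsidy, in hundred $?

Rewrite in direct form: qd = 419 − 4p and qs = 5p − 247.
Without the subsidy, 419 − 4p = 5p − 247 gives 9p = 666, so p* = $74 and q* = 123.
With a per-unit subsidy paid to buyers, each effectively pays p − 9, so demand becomes qd = 419 − 4(p − 9).
New equilibrium: buyers pay $69, sellers receive $78, q = 143. (Wedge: pb − ps = −9.)
Quantity rises by |ΔQ| = |123 − 143| = 20.
DWL = ½ · t · |ΔQ| = ½ · 9 · 20 = $90.

Deadweight loss = $90 hundred.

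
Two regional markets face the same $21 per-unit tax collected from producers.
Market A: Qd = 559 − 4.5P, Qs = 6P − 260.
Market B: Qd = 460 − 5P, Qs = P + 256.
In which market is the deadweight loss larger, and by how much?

Market A, by $383.25.

Market A: pre-tax P* = $78, Q* = 208; post-tax Q = 154; deadweight loss = $567.
Market B: pre-tax P* = $34, Q* = 290; post-tax Q = 272.5; deadweight loss = $183.75.
Difference: $567 vs $183.75 → market A is larger by $383.25.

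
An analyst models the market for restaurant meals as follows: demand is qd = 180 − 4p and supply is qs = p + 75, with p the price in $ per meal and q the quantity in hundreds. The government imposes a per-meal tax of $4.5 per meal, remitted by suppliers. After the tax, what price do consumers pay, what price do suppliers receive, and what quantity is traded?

Consumers pay $21.9; suppliers receive $17.4; quantity = 92.4.

Before the tax: set 180 − 4p = p + 75 → p* = $21, q* = 96.
With the tax collected from suppliers, supply shifts: qs = (p − 4.5) + 75.
Solving gives q = 92.4 with consumers paying $21.9 and suppliers receiving $17.4 (the $4.5 wedge).
The less price-elastic side of the market bears the larger share of a per-unit tax.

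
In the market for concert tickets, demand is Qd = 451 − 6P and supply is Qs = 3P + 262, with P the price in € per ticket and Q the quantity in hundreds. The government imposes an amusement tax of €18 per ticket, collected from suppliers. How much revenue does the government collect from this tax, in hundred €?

Without the tax, 451 − 6P = 3P + 262 gives 9P = 189, so P* = €21 and Q* = 325.
With the tax collected from suppliers, supply shifts: Qs = 3(P − 18) + 262.
Solving gives Q = 289 with buyers paying €27 and suppliers receiving €9 (the €18 wedge).
Revenue = t · Q = 18 · 289 = €5202.

Tax revenue = €5202 hundred.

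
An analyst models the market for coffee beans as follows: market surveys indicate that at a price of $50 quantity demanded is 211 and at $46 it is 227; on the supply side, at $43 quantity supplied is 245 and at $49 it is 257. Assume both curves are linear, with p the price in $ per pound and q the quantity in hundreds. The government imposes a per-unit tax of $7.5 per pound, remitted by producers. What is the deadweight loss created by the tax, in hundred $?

Deadweight loss = $37.5 hundred.

Demand slope: (227 − 211)/(46 − 50) = -4, so qd = 411 − 4p.
Supply slope: (257 − 245)/(49 − 43) = 2, so qs = 2p + 159.
Before the tax: set 411 − 4p = 2p + 159 → p* = $42, q* = 243.
With the tax collected from producers, supply shifts: qs = 2(p − 7.5) + 159.
New equilibrium: buyers pay $44.5, producers receive $37, q = 233. (Wedge: pb − ps = 7.5.)
Quantity falls by |ΔQ| = |243 − 233| = 10.
DWL = ½ · t · |ΔQ| = ½ · 7.5 · 10 = $37.5.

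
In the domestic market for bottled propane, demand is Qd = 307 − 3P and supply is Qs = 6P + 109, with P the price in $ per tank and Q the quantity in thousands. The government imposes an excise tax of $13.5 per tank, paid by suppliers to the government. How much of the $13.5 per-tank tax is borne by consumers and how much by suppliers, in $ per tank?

Consumers bear $9 per tank; suppliers bear $4.5 per tank.

Without the tax, 307 − 3P = 6P + 109 gives 9P = 198, so P* = $22 and Q* = 241.
With the tax collected from suppliers, supply shifts: Qs = 6(P − 13.5) + 109.
Solving gives Q = 214 with consumers paying $31 and suppliers receiving $17.5 (the $13.5 wedge).
Burden on consumers: $9; on suppliers: $4.5. (They sum to $13.5.)
The less price-elastic side of the market bears the larger share of a per-unit tax.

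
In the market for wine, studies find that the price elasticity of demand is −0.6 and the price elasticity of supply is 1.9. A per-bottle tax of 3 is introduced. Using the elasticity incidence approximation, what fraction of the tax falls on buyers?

Incidence ratio: buyers' share ≈ εs / (εs + |εd|) = 1.9 / (1.9 + 0.6) = 0.76.
Supply is the more elastic side, so buyers bear the larger share.

Buyers' share ≈ 0.76.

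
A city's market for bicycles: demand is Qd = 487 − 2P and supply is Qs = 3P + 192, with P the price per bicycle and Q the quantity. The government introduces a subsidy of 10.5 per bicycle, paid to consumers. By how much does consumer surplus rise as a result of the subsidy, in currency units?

Without the subsidy, 487 − 2P = 3P + 192 gives 5P = 295, so P* = 59 and Q* = 369.
With a per-unit subsidy paid to consumers, each effectively pays P − 10.5, so demand becomes Qd = 487 − 2(P − 10.5).
Solving gives Q = 381.6 with consumers paying 52.7 and suppliers receiving 63.2 (the 10.5 wedge).
ΔCS is the trapezoid between Q = 381.6 and Q = 369 of height 6.3: ½ · (369 + 381.6) · 6.3 = 2364.39.

Consumer surplus rises by 2364.39.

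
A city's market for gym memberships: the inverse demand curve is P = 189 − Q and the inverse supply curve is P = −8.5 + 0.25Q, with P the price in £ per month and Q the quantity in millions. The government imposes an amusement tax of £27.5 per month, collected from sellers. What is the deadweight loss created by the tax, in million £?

Deadweight loss = £302.5 million.

Inverting to Q(P) form: Qd = 189 − P; Qs = 4P + 34.
Without the tax, 189 − P = 4P + 34 gives 5P = 155, so P* = £31 and Q* = 158.
With the tax collected from sellers, supply shifts: Qs = 4(P − 27.5) + 34.
New equilibrium: buyers pay £53, sellers receive £25.5, Q = 136. (Wedge: Pb − Ps = 27.5.)
Quantity falls by |ΔQ| = |158 − 136| = 22.
DWL = ½ · t · |ΔQ| = ½ · 27.5 · 22 = £302.5.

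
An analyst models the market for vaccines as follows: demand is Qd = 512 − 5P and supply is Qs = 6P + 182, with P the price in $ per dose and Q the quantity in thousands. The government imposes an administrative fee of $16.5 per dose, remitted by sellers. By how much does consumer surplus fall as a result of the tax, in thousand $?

Without the tax, 512 − 5P = 6P + 182 gives 11P = 330, so P* = $30 and Q* = 362.
With the tax collected from sellers, supply shifts: Qs = 6(P − 16.5) + 182.
Solving gives Q = 317 with buyers paying $39 and sellers receiving $22.5 (the $16.5 wedge).
ΔCS is the trapezoid between Q = 317 and Q = 362 of height $9: ½ · (362 + 317) · 9 = $3055.5.

Consumer surplus falls by $3055.5 thousand.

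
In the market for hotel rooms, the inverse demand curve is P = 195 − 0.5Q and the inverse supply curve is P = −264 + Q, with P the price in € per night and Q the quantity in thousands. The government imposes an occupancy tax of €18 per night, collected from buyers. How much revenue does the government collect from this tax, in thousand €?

Rewrite in direct form: Qd = 390 − 2P and Qs = P + 264.
Before the tax: set 390 − 2P = P + 264 → P* = €42, Q* = 306.
With the tax collected from buyers, demand (in seller-price terms) shifts: Qd = 390 − 2(P + 18).
Solving gives Q = 294 with buyers paying €48 and producers receiving €30 (the €18 wedge).
Revenue = t · Q = 18 · 294 = €5292.

Tax revenue = €5292 thousand.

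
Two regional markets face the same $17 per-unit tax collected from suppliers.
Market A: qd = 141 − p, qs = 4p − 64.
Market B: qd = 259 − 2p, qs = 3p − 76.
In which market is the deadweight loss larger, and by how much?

Market B, by $57.8.

Market A: pre-tax p* = $41, q* = 100; post-tax q = 86.4; deadweight loss = $115.6.
Market B: pre-tax p* = $67, q* = 125; post-tax q = 104.6; deadweight loss = $173.4.
Difference: $115.6 vs $173.4 → market B is larger by $57.8.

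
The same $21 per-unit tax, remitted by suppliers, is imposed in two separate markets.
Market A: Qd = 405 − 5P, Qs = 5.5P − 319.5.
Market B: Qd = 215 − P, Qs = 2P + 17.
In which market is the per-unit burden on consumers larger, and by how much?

Market B, by $3.

Market A: pre-tax P* = $69, Q* = 60; post-tax Q = 5; per-unit burden on consumers = $11.
Market B: pre-tax P* = $66, Q* = 149; post-tax Q = 135; per-unit burden on consumers = $14.
Difference: $11 vs $14 → market B is larger by $3.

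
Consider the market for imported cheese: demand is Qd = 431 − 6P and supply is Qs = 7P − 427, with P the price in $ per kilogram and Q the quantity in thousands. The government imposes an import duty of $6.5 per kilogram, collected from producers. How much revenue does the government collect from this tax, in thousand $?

Tax revenue = $91 thousand.

Without the tax, 431 − 6P = 7P − 427 gives 13P = 858, so P* = $66 and Q* = 35.
With the tax collected from producers, supply shifts: Qs = 7(P − 6.5) − 427.
New equilibrium: consumers pay $69.5, producers receive $63, Q = 14. (Wedge: Pb − Ps = 6.5.)
Revenue = t · Q = 6.5 · 14 = $91.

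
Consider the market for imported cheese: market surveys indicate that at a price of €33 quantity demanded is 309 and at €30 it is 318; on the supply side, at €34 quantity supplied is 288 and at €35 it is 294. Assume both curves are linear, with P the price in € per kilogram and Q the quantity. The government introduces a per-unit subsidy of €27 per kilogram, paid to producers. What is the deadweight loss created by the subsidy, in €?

Demand slope: (318 − 309)/(30 − 33) = -3, so Qd = 408 − 3P.
Supply slope: (294 − 288)/(35 − 34) = 6, so Qs = 6P + 84.
Before the subsidy: set 408 − 3P = 6P + 84 → P* = €36, Q* = 300.
With a per-unit subsidy paid to producers, each receives P + 27 per unit sold, so supply becomes Qs = 6(P + 27) + 84.
New equilibrium: buyers pay €18, producers receive €45, Q = 354. (Wedge: Pb − Ps = −27.)
Quantity rises by |ΔQ| = |300 − 354| = 54.
DWL = ½ · t · |ΔQ| = ½ · 27 · 54 = €729.

Deadweight loss = €729.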